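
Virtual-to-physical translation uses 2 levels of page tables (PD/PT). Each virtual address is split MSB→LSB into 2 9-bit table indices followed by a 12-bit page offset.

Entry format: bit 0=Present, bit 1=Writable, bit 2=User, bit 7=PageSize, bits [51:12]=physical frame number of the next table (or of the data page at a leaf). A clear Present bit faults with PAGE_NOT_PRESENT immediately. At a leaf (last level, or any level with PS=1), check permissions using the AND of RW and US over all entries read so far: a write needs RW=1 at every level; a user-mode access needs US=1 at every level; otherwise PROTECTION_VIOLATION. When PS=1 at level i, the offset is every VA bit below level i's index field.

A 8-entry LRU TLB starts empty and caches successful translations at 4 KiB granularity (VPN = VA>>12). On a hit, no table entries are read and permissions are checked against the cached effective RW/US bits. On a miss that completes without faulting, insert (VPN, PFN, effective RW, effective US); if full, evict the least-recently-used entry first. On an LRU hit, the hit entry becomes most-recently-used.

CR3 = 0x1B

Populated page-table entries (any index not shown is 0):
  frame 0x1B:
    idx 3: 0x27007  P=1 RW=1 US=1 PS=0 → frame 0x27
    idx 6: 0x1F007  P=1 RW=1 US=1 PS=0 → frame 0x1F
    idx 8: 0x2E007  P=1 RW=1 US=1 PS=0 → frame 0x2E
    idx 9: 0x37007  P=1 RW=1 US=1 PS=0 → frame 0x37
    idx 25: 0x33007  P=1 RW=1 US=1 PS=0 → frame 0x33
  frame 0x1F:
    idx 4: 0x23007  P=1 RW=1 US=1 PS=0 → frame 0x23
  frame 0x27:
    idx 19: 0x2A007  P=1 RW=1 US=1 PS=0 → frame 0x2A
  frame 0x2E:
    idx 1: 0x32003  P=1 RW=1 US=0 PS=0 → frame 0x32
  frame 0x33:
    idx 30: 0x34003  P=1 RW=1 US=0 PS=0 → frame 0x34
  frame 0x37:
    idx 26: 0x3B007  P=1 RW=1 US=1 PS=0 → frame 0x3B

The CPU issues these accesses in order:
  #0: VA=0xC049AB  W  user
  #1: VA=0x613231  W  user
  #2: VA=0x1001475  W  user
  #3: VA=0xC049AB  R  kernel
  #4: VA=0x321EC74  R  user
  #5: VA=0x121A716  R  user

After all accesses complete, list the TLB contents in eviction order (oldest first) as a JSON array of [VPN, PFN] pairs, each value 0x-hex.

Walk each access:
#0 VA=0xC049AB (w,user):
  L0 @0x1B[6] → 0x1F007  P=1,RW=1,US=1,PS=0
  L1 @0x1F[4] → 0x23007  P=1,RW=1,US=1,PS=0
  ⇒ phys 0x239AB  [2 reads]
#1 VA=0x613231 (w,user):
  L0 @0x1B[3] → 0x27007  P=1,RW=1,US=1,PS=0
  L1 @0x27[19] → 0x2A007  P=1,RW=1,US=1,PS=0
  ⇒ phys 0x2A231  [2 reads]
#2 VA=0x1001475 (w,user):
  L0 @0x1B[8] → 0x2E007  P=1,RW=1,US=1,PS=0
  L1 @0x2E[1] → 0x32003  P=1,RW=1,US=0,PS=0
  ⇒ fault: PROTECTION_VIOLATION  — 2 lookups
#3 VA=0xC049AB (r,kernel):
  TLB hit vpn=0xC04 → PA=0x239AB
#4 VA=0x321EC74 (r,user):
  L0 @0x1B[25] → 0x33007  P=1,RW=1,US=1,PS=0
  L1 @0x33[30] → 0x34003  P=1,RW=1,US=0,PS=0
  ⇒ fault: PROTECTION_VIOLATION  — 2 lookups
#5 VA=0x121A716 (r,user):
  L0 @0x1B[9] → 0x37007  P=1,RW=1,US=1,PS=0
  L1 @0x37[26] → 0x3B007  P=1,RW=1,US=1,PS=0
  ⇒ phys 0x3B716  [2 reads]

TLB: [["0x613", "0x2A"], ["0xC04", "0x23"], ["0x121A", "0x3B"]]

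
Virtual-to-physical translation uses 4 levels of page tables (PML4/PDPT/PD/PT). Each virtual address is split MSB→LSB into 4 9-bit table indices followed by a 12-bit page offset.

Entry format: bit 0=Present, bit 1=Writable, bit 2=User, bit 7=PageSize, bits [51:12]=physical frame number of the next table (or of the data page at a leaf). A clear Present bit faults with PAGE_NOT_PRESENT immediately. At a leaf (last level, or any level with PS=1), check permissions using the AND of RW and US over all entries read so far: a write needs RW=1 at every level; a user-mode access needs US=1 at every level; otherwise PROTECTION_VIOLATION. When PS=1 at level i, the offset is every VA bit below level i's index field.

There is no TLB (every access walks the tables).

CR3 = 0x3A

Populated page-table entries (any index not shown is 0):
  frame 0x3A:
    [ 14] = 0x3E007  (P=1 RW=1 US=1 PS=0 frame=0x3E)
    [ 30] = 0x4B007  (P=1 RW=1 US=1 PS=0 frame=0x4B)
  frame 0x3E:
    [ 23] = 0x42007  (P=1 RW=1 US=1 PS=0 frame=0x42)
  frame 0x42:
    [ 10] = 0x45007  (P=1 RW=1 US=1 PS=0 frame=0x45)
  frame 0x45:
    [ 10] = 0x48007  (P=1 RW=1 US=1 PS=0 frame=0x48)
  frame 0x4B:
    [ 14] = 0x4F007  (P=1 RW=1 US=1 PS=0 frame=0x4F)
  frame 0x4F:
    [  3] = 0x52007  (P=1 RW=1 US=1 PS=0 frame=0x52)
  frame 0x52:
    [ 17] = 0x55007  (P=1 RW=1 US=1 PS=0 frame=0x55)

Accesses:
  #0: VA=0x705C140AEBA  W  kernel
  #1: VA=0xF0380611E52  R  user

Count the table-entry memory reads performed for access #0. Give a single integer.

Per-access translation:
#0 VA=0x705C140AEBA (w,kernel):
  L0: frame=0x3A idx=14 entry=0x3E007 [P=1 RW=1 US=1 PS=0]
  L1: frame=0x3E idx=23 entry=0x42007 [P=1 RW=1 US=1 PS=0]
  L2: frame=0x42 idx=10 entry=0x45007 [P=1 RW=1 US=1 PS=0]
  L3: frame=0x45 idx=10 entry=0x48007 [P=1 RW=1 US=1 PS=0]
  → PA=0x48EBA  (4 entries read)
#1 VA=0xF0380611E52 (r,user):
  L0: frame=0x3A idx=30 entry=0x4B007 [P=1 RW=1 US=1 PS=0]
  L1: frame=0x4B idx=14 entry=0x4F007 [P=1 RW=1 US=1 PS=0]
  L2: frame=0x4F idx=3 entry=0x52007 [P=1 RW=1 US=1 PS=0]
  L3: frame=0x52 idx=17 entry=0x55007 [P=1 RW=1 US=1 PS=0]
  → PA=0x55E52  (4 entries read)

Entries read for #0: 4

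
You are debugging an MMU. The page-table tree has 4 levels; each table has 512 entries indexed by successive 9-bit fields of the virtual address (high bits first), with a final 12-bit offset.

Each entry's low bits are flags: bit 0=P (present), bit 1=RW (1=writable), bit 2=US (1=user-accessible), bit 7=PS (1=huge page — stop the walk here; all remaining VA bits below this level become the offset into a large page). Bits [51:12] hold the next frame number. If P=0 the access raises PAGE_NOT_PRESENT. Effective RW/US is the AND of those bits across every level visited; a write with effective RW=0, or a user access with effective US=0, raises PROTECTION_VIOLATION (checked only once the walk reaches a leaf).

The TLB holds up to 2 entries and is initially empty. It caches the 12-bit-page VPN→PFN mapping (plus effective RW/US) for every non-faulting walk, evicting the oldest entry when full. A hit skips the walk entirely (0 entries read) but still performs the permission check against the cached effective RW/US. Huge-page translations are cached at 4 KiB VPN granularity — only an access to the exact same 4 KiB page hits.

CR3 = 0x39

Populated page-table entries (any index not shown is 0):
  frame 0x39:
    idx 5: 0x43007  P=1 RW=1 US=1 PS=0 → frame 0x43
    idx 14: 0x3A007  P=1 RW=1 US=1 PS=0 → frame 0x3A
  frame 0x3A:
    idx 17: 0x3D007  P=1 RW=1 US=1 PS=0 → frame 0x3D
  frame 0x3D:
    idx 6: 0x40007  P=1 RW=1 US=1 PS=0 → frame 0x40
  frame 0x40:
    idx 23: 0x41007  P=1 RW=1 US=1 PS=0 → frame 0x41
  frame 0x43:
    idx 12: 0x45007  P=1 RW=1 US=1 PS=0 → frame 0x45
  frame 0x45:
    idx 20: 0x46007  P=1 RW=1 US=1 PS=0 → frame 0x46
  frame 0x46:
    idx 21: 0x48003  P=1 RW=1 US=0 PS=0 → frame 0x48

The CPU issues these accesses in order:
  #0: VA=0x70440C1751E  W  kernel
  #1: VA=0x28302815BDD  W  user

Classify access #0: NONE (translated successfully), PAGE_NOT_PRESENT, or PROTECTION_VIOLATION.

Per-access translation:
#0 VA=0x70440C1751E (w,kernel):
  L0 @0x39[14] → 0x3A007  P=1,RW=1,US=1,PS=0
  L1 @0x3A[17] → 0x3D007  P=1,RW=1,US=1,PS=0
  L2 @0x3D[6] → 0x40007  P=1,RW=1,US=1,PS=0
  L3 @0x40[23] → 0x41007  P=1,RW=1,US=1,PS=0
  ⇒ phys 0x4151E  [4 reads]
#1 VA=0x28302815BDD (w,user):
  L0 @0x39[5] → 0x43007  P=1,RW=1,US=1,PS=0
  L1 @0x43[12] → 0x45007  P=1,RW=1,US=1,PS=0
  L2 @0x45[20] → 0x46007  P=1,RW=1,US=1,PS=0
  L3 @0x46[21] → 0x48003  P=1,RW=1,US=0,PS=0
  → PROTECTION_VIOLATION  (4 entries read)

Access #0 fault: NONE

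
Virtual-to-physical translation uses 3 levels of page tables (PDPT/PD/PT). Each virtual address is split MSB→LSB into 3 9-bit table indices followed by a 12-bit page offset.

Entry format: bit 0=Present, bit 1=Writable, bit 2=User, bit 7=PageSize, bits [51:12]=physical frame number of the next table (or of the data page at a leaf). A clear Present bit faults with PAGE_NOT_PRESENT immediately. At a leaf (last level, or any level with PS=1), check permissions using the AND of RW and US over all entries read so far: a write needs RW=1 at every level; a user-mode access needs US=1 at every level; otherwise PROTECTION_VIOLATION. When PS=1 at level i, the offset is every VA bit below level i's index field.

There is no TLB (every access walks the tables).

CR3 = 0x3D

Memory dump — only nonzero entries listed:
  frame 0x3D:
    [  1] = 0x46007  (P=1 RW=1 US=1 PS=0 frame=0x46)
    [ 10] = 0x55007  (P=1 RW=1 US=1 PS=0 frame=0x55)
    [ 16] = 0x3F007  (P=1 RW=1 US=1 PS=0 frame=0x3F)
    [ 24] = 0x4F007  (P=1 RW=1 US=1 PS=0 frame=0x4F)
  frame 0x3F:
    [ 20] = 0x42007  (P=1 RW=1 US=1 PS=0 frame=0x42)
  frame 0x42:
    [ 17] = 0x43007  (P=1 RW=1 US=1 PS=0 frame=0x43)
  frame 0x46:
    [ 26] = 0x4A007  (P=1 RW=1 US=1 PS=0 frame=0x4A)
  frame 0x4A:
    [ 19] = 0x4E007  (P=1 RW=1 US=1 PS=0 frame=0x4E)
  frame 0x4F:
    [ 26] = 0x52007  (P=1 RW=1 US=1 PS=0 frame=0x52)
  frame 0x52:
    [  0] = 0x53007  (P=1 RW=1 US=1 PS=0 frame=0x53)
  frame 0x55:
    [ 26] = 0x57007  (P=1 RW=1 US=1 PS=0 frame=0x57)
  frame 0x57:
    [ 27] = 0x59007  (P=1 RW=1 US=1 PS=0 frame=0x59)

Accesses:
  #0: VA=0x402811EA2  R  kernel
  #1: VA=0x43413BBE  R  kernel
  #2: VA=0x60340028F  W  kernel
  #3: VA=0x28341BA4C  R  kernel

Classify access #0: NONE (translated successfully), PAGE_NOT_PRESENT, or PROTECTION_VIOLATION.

Trace:
#0 VA=0x402811EA2 (r,kernel):
  [0] read 0x3D idx=16: raw=0x3F007 flags P=1 W=1 U=1 S=0
  [1] read 0x3F idx=20: raw=0x42007 flags P=1 W=1 U=1 S=0
  [2] read 0x42 idx=17: raw=0x43007 flags P=1 W=1 U=1 S=0
  ✓ 0x43EA2  — 3 lookups
#1 VA=0x43413BBE (r,kernel):
  [0] read 0x3D idx=1: raw=0x46007 flags P=1 W=1 U=1 S=0
  [1] read 0x46 idx=26: raw=0x4A007 flags P=1 W=1 U=1 S=0
  [2] read 0x4A idx=19: raw=0x4E007 flags P=1 W=1 U=1 S=0
  ✓ 0x4EBBE  — 3 lookups
#2 VA=0x60340028F (w,kernel):
  [0] read 0x3D idx=24: raw=0x4F007 flags P=1 W=1 U=1 S=0
  [1] read 0x4F idx=26: raw=0x52007 flags P=1 W=1 U=1 S=0
  [2] read 0x52 idx=0: raw=0x53007 flags P=1 W=1 U=1 S=0
  ✓ 0x5328F  — 3 lookups
#3 VA=0x28341BA4C (r,kernel):
  [0] read 0x3D idx=10: raw=0x55007 flags P=1 W=1 U=1 S=0
  [1] read 0x55 idx=26: raw=0x57007 flags P=1 W=1 U=1 S=0
  [2] read 0x57 idx=27: raw=0x59007 flags P=1 W=1 U=1 S=0
  ✓ 0x59A4C  — 3 lookups

Access #0 fault: NONE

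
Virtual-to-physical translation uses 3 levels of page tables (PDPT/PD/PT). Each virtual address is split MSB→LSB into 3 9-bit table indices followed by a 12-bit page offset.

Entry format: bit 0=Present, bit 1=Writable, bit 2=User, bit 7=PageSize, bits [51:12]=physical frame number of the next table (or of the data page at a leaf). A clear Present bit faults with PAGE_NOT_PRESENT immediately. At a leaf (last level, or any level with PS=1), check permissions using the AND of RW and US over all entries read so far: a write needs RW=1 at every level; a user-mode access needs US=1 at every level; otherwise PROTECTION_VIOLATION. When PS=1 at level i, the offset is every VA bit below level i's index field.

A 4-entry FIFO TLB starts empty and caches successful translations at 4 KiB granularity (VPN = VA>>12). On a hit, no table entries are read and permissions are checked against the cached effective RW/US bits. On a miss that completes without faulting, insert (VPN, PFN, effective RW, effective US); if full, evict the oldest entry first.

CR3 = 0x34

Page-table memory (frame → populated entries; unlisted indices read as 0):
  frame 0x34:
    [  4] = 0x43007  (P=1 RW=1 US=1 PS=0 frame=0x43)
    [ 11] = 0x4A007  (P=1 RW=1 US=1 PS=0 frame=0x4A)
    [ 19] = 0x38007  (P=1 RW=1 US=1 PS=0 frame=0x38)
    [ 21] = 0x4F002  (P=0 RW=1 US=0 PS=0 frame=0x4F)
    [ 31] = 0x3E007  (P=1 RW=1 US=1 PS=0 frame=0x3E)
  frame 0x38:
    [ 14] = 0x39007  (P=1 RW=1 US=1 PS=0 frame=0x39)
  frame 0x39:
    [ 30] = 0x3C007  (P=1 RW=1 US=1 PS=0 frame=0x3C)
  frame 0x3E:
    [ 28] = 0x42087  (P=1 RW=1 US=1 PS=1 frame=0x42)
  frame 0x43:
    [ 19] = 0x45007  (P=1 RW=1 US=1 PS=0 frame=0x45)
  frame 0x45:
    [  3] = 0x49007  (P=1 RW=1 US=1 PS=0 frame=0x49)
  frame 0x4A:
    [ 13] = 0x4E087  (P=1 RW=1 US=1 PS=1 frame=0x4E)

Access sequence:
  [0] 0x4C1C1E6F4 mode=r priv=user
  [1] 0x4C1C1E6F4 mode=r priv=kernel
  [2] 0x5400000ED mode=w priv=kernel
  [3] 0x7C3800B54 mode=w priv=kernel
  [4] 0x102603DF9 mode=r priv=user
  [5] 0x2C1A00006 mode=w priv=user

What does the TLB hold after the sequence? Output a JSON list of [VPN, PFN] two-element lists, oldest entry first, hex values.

Walk each access:
#0 VA=0x4C1C1E6F4 (r,user):
  [0] read 0x34 idx=19: raw=0x38007 flags P=1 W=1 U=1 S=0
  [1] read 0x38 idx=14: raw=0x39007 flags P=1 W=1 U=1 S=0
  [2] read 0x39 idx=30: raw=0x3C007 flags P=1 W=1 U=1 S=0
  ⇒ phys 0x3C6F4  [3 reads]
#1 VA=0x4C1C1E6F4 (r,kernel):
  TLB hit vpn=0x4C1C1E → PA=0x3C6F4
#2 VA=0x5400000ED (w,kernel):
  [0] read 0x34 idx=21: raw=0x4F002 flags P=0 W=1 U=0 S=0
  → PAGE_NOT_PRESENT  (1 entries read)
#3 VA=0x7C3800B54 (w,kernel):
  [0] read 0x34 idx=31: raw=0x3E007 flags P=1 W=1 U=1 S=0
  [1] read 0x3E idx=28: raw=0x42087 flags P=1 W=1 U=1 S=1
  ⇒ phys 0x42B54 (huge @L1)  [2 reads]
#4 VA=0x102603DF9 (r,user):
  [0] read 0x34 idx=4: raw=0x43007 flags P=1 W=1 U=1 S=0
  [1] read 0x43 idx=19: raw=0x45007 flags P=1 W=1 U=1 S=0
  [2] read 0x45 idx=3: raw=0x49007 flags P=1 W=1 U=1 S=0
  ⇒ phys 0x49DF9  [3 reads]
#5 VA=0x2C1A00006 (w,user):
  [0] read 0x34 idx=11: raw=0x4A007 flags P=1 W=1 U=1 S=0
  [1] read 0x4A idx=13: raw=0x4E087 flags P=1 W=1 U=1 S=1
  ⇒ phys 0x4E006 (huge @L1)  [2 reads]

TLB: [["0x4C1C1E", "0x3C"], ["0x7C3800", "0x42"], ["0x102603", "0x49"], ["0x2C1A00", "0x4E"]]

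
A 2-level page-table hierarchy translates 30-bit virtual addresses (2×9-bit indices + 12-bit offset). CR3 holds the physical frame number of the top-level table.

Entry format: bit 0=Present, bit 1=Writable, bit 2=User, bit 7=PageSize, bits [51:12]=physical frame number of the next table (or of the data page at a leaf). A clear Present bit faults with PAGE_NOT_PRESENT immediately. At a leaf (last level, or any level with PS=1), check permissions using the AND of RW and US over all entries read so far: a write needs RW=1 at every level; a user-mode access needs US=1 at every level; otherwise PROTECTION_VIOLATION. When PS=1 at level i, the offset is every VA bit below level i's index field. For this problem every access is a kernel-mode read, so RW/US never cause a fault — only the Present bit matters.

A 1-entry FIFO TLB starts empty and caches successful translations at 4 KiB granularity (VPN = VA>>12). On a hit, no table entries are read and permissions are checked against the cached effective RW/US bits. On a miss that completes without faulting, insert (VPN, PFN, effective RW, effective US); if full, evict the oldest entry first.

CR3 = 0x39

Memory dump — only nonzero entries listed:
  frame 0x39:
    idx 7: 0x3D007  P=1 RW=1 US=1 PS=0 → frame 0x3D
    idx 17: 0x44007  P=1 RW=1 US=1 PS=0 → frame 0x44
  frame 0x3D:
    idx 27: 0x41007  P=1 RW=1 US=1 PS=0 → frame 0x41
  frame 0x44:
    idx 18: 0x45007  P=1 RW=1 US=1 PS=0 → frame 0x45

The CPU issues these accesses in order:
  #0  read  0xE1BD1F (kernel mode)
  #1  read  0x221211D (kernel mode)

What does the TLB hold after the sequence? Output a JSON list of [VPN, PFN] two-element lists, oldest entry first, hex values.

Walk each access:
#0 VA=0xE1BD1F (r,kernel):
  lvl0: tbl 0x39, slot 7 ⇒ 0x3D007 (P1/RW1/US1/PS0)
  lvl1: tbl 0x3D, slot 27 ⇒ 0x41007 (P1/RW1/US1/PS0)
  → PA=0x41D1F  (2 entries read)
#1 VA=0x221211D (r,kernel):
  lvl0: tbl 0x39, slot 17 ⇒ 0x44007 (P1/RW1/US1/PS0)
  lvl1: tbl 0x44, slot 18 ⇒ 0x45007 (P1/RW1/US1/PS0)
  → PA=0x4511D  (2 entries read)

TLB: [["0x2212", "0x45"]]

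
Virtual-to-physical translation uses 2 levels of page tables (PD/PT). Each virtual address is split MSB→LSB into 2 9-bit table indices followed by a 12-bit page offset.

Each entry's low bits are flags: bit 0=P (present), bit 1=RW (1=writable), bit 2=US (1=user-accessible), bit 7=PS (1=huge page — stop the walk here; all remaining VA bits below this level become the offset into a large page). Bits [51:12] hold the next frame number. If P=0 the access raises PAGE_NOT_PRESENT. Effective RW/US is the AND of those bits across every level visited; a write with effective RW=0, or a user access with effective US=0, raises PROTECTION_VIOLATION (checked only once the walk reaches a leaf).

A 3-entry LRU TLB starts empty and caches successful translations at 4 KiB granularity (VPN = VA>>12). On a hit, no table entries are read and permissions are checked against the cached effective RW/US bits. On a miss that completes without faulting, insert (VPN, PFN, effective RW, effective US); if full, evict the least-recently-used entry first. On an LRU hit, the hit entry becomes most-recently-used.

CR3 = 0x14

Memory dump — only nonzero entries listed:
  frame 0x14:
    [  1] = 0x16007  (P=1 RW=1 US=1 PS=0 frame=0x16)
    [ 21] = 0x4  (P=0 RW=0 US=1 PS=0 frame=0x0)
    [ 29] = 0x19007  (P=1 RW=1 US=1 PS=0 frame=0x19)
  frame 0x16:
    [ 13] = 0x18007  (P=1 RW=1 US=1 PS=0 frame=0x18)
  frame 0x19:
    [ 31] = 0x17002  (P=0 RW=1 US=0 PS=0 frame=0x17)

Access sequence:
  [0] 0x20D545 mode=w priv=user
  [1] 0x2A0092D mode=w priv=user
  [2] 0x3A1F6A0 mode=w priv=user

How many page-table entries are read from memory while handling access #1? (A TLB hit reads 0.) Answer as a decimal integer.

Per-access translation:
#0 VA=0x20D545 (w,user):
  L0: frame=0x14 idx=1 entry=0x16007 [P=1 RW=1 US=1 PS=0]
  L1: frame=0x16 idx=13 entry=0x18007 [P=1 RW=1 US=1 PS=0]
  ⇒ phys 0x18545  [2 reads]
#1 VA=0x2A0092D (w,user):
  L0: frame=0x14 idx=21 entry=0x4 [P=0 RW=0 US=1 PS=0]
  ⇒ fault: PAGE_NOT_PRESENT  — 1 lookups
#2 VA=0x3A1F6A0 (w,user):
  L0: frame=0x14 idx=29 entry=0x19007 [P=1 RW=1 US=1 PS=0]
  L1: frame=0x19 idx=31 entry=0x17002 [P=0 RW=1 US=0 PS=0]
  ⇒ fault: PAGE_NOT_PRESENT  — 2 lookups

Entries read for #1: 1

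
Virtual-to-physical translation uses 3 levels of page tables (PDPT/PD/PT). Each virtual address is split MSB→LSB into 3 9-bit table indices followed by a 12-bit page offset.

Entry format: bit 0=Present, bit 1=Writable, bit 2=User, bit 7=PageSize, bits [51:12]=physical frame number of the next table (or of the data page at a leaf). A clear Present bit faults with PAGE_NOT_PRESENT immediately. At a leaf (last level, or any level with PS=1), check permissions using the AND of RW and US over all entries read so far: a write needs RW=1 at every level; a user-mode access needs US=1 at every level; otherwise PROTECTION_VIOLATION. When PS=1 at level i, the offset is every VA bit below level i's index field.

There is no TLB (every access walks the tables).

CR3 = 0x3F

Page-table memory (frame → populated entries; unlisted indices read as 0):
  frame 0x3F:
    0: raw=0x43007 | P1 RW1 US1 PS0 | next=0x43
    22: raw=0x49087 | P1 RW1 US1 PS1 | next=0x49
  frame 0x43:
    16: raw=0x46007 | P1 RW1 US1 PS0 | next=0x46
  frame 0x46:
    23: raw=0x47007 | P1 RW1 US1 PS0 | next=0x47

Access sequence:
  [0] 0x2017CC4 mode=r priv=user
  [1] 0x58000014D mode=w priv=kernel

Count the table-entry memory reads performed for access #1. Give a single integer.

Trace:
#0 VA=0x2017CC4 (r,user):
  L0: frame=0x3F idx=0 entry=0x43007 [P=1 RW=1 US=1 PS=0]
  L1: frame=0x43 idx=16 entry=0x46007 [P=1 RW=1 US=1 PS=0]
  L2: frame=0x46 idx=23 entry=0x47007 [P=1 RW=1 US=1 PS=0]
  → PA=0x47CC4  (3 entries read)
#1 VA=0x58000014D (w,kernel):
  L0: frame=0x3F idx=22 entry=0x49087 [P=1 RW=1 US=1 PS=1]
  → PA=0x4914D (huge @L0)  (1 entries read)

Entries read for #1: 1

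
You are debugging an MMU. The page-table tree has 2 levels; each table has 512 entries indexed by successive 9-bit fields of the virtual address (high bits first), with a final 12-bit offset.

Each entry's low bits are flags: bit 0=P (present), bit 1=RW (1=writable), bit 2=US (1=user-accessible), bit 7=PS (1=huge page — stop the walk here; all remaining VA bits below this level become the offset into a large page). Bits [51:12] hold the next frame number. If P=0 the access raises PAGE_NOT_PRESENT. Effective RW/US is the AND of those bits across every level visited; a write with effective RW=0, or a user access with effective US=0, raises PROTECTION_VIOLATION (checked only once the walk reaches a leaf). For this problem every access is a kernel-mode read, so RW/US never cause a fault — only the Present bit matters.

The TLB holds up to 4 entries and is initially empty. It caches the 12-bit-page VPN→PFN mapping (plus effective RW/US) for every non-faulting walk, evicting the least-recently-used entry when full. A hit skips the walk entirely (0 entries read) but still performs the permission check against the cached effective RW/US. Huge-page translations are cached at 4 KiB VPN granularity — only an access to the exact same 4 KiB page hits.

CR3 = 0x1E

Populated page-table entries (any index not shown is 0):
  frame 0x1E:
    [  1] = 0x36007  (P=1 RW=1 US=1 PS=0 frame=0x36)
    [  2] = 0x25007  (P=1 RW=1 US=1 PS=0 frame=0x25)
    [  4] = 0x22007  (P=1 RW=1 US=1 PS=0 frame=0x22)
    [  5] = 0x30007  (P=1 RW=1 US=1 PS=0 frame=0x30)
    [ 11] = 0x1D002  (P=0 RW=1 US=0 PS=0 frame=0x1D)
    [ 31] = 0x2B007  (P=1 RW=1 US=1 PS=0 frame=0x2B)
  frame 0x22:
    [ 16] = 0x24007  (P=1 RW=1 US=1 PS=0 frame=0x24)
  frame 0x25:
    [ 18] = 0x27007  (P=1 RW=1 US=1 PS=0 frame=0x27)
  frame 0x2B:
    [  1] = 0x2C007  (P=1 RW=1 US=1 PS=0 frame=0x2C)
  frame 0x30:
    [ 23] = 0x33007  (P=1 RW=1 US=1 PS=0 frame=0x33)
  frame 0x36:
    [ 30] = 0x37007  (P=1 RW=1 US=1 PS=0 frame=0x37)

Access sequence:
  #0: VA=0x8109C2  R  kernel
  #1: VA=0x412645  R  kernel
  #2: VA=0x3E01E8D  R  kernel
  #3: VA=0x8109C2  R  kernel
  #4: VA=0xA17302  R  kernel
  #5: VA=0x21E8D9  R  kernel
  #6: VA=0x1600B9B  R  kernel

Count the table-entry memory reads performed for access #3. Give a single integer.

Trace:
#0 VA=0x8109C2 (r,kernel):
  lvl0: tbl 0x1E, slot 4 ⇒ 0x22007 (P1/RW1/US1/PS0)
  lvl1: tbl 0x22, slot 16 ⇒ 0x24007 (P1/RW1/US1/PS0)
  ✓ 0x249C2  — 2 lookups
#1 VA=0x412645 (r,kernel):
  lvl0: tbl 0x1E, slot 2 ⇒ 0x25007 (P1/RW1/US1/PS0)
  lvl1: tbl 0x25, slot 18 ⇒ 0x27007 (P1/RW1/US1/PS0)
  ✓ 0x27645  — 2 lookups
#2 VA=0x3E01E8D (r,kernel):
  lvl0: tbl 0x1E, slot 31 ⇒ 0x2B007 (P1/RW1/US1/PS0)
  lvl1: tbl 0x2B, slot 1 ⇒ 0x2C007 (P1/RW1/US1/PS0)
  ✓ 0x2CE8D  — 2 lookups
#3 VA=0x8109C2 (r,kernel):
  TLB hit vpn=0x810 → PA=0x249C2
#4 VA=0xA17302 (r,kernel):
  lvl0: tbl 0x1E, slot 5 ⇒ 0x30007 (P1/RW1/US1/PS0)
  lvl1: tbl 0x30, slot 23 ⇒ 0x33007 (P1/RW1/US1/PS0)
  ✓ 0x33302  — 2 lookups
#5 VA=0x21E8D9 (r,kernel):
  lvl0: tbl 0x1E, slot 1 ⇒ 0x36007 (P1/RW1/US1/PS0)
  lvl1: tbl 0x36, slot 30 ⇒ 0x37007 (P1/RW1/US1/PS0)
  ✓ 0x378D9  — 2 lookups
#6 VA=0x1600B9B (r,kernel):
  lvl0: tbl 0x1E, slot 11 ⇒ 0x1D002 (P0/RW1/US0/PS0)
  ✗ PAGE_NOT_PRESENT  [1 reads]

Entries read for #3: 0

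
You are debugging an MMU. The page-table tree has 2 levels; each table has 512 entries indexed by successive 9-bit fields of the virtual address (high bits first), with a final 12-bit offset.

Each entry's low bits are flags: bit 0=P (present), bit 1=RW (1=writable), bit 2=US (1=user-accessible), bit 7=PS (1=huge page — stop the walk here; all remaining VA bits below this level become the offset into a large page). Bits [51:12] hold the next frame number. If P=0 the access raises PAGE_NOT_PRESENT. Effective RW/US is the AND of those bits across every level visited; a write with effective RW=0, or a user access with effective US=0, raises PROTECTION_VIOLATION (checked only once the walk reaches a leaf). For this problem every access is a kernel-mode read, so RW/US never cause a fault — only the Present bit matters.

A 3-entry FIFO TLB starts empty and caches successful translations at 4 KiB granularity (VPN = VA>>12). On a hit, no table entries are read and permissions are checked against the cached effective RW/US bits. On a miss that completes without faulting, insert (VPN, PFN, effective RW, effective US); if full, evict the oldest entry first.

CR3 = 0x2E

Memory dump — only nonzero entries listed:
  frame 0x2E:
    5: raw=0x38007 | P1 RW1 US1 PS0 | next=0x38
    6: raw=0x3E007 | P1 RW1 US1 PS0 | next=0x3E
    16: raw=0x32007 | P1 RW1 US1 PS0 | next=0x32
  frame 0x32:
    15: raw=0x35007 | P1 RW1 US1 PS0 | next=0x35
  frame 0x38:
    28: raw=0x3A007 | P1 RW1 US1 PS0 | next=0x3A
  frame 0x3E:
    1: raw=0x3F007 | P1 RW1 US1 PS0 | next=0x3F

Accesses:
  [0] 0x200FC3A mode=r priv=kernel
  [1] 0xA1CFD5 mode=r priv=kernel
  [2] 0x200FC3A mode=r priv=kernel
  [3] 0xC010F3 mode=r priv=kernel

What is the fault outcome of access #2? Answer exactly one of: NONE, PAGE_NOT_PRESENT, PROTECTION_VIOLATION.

Trace:
#0 VA=0x200FC3A (r,kernel):
  L0: frame=0x2E idx=16 entry=0x32007 [P=1 RW=1 US=1 PS=0]
  L1: frame=0x32 idx=15 entry=0x35007 [P=1 RW=1 US=1 PS=0]
  ✓ 0x35C3A  — 2 lookups
#1 VA=0xA1CFD5 (r,kernel):
  L0: frame=0x2E idx=5 entry=0x38007 [P=1 RW=1 US=1 PS=0]
  L1: frame=0x38 idx=28 entry=0x3A007 [P=1 RW=1 US=1 PS=0]
  ✓ 0x3AFD5  — 2 lookups
#2 VA=0x200FC3A (r,kernel):
  TLB hit vpn=0x200F → PA=0x35C3A
#3 VA=0xC010F3 (r,kernel):
  L0: frame=0x2E idx=6 entry=0x3E007 [P=1 RW=1 US=1 PS=0]
  L1: frame=0x3E idx=1 entry=0x3F007 [P=1 RW=1 US=1 PS=0]
  ✓ 0x3F0F3  — 2 lookups

Access #2 fault: NONE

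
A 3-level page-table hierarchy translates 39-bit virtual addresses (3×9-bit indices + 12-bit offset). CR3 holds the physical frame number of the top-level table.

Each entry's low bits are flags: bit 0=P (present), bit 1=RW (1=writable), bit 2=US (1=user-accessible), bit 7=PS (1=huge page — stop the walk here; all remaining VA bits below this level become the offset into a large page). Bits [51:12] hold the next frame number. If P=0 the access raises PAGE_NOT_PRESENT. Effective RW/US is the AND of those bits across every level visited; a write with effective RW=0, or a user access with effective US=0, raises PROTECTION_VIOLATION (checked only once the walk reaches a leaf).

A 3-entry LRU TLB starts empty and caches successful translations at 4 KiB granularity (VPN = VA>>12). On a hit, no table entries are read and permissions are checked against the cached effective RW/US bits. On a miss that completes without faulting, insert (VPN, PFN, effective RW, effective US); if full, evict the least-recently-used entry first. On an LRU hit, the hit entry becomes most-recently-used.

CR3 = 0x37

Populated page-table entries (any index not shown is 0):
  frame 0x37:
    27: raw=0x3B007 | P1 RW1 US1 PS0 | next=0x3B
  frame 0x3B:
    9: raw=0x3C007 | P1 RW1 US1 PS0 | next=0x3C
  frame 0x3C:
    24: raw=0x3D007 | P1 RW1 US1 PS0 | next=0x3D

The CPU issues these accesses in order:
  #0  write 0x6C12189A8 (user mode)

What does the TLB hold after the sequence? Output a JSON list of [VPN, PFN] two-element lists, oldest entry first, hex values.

Per-access translation:
#0 VA=0x6C12189A8 (w,user):
  L0 @0x37[27] → 0x3B007  P=1,RW=1,US=1,PS=0
  L1 @0x3B[9] → 0x3C007  P=1,RW=1,US=1,PS=0
  L2 @0x3C[24] → 0x3D007  P=1,RW=1,US=1,PS=0
  ✓ 0x3D9A8  — 3 lookups

TLB: [["0x6C1218", "0x3D"]]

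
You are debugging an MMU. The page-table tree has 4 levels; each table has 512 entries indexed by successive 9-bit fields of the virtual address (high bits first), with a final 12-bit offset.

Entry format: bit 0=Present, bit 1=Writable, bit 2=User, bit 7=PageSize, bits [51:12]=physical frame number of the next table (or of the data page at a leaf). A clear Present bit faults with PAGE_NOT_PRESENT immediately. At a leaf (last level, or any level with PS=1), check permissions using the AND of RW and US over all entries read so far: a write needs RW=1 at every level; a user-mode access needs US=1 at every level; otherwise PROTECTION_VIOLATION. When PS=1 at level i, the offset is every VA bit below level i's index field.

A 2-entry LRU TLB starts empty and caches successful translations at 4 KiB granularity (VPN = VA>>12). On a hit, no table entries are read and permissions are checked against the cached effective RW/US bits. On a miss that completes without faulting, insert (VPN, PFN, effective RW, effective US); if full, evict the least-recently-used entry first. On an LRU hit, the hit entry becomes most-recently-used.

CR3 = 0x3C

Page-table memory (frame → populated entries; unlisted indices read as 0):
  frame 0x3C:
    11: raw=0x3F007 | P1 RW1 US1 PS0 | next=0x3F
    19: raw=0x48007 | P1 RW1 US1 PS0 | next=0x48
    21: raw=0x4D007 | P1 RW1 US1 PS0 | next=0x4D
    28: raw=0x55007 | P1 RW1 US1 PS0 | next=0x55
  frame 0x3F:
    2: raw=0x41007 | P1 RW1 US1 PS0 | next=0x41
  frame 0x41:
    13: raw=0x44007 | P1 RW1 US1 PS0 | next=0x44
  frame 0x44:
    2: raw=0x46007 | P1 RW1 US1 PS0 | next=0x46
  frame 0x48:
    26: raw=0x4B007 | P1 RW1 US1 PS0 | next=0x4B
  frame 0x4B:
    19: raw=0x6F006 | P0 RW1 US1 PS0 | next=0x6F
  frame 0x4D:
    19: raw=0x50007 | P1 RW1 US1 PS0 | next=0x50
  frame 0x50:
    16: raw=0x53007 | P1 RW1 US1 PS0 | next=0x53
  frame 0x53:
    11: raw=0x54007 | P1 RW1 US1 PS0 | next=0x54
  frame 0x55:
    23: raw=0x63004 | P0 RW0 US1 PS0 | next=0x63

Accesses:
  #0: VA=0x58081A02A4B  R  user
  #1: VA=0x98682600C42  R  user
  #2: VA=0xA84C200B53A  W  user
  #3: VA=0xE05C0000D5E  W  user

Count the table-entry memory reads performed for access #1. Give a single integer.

Walk each access:
#0 VA=0x58081A02A4B (r,user):
  L0: frame=0x3C idx=11 entry=0x3F007 [P=1 RW=1 US=1 PS=0]
  L1: frame=0x3F idx=2 entry=0x41007 [P=1 RW=1 US=1 PS=0]
  L2: frame=0x41 idx=13 entry=0x44007 [P=1 RW=1 US=1 PS=0]
  L3: frame=0x44 idx=2 entry=0x46007 [P=1 RW=1 US=1 PS=0]
  → PA=0x46A4B  (4 entries read)
#1 VA=0x98682600C42 (r,user):
  L0: frame=0x3C idx=19 entry=0x48007 [P=1 RW=1 US=1 PS=0]
  L1: frame=0x48 idx=26 entry=0x4B007 [P=1 RW=1 US=1 PS=0]
  L2: frame=0x4B idx=19 entry=0x6F006 [P=0 RW=1 US=1 PS=0]
  ✗ PAGE_NOT_PRESENT  [3 reads]
#2 VA=0xA84C200B53A (w,user):
  L0: frame=0x3C idx=21 entry=0x4D007 [P=1 RW=1 US=1 PS=0]
  L1: frame=0x4D idx=19 entry=0x50007 [P=1 RW=1 US=1 PS=0]
  L2: frame=0x50 idx=16 entry=0x53007 [P=1 RW=1 US=1 PS=0]
  L3: frame=0x53 idx=11 entry=0x54007 [P=1 RW=1 US=1 PS=0]
  → PA=0x5453A  (4 entries read)
#3 VA=0xE05C0000D5E (w,user):
  L0: frame=0x3C idx=28 entry=0x55007 [P=1 RW=1 US=1 PS=0]
  L1: frame=0x55 idx=23 entry=0x63004 [P=0 RW=0 US=1 PS=0]
  ✗ PAGE_NOT_PRESENT  [2 reads]

Entries read for #1: 3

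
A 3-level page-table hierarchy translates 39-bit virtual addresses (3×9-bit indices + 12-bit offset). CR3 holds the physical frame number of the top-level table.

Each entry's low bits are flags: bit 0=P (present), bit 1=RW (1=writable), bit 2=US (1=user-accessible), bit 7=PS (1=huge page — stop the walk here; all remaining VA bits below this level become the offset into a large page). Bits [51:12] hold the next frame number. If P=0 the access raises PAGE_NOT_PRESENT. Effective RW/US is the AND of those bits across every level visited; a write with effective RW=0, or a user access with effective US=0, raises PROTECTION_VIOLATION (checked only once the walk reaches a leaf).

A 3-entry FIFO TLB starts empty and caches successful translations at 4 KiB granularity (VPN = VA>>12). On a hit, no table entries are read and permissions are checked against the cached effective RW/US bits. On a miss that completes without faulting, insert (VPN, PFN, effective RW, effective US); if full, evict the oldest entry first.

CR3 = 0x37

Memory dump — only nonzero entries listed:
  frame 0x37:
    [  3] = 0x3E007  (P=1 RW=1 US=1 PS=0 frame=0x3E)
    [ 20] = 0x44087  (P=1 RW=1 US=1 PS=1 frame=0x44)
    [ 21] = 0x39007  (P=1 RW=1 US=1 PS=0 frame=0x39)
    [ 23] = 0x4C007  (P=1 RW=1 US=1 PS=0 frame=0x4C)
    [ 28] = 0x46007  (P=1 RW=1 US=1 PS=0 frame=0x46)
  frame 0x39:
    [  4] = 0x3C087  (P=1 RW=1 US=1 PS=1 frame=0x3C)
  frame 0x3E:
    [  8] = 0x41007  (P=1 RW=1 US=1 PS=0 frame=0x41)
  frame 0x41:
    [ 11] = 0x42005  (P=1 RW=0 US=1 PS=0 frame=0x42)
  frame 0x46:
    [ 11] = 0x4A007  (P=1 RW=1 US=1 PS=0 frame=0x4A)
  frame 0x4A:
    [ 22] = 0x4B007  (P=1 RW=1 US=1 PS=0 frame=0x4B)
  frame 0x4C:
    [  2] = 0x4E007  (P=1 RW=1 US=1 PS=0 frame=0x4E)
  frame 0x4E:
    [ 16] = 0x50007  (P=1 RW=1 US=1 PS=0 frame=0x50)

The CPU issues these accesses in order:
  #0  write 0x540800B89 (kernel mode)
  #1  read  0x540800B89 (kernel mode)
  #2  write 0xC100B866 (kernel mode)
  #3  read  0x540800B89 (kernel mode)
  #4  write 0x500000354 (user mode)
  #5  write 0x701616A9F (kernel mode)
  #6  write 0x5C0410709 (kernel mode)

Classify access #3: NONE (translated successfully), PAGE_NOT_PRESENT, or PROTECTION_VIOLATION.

Trace:
#0 VA=0x540800B89 (w,kernel):
  lvl0: tbl 0x37, slot 21 ⇒ 0x39007 (P1/RW1/US1/PS0)
  lvl1: tbl 0x39, slot 4 ⇒ 0x3C087 (P1/RW1/US1/PS1)
  ⇒ phys 0x3CB89 (huge @L1)  [2 reads]
#1 VA=0x540800B89 (r,kernel):
  TLB hit vpn=0x540800 → PA=0x3CB89
#2 VA=0xC100B866 (w,kernel):
  lvl0: tbl 0x37, slot 3 ⇒ 0x3E007 (P1/RW1/US1/PS0)
  lvl1: tbl 0x3E, slot 8 ⇒ 0x41007 (P1/RW1/US1/PS0)
  lvl2: tbl 0x41, slot 11 ⇒ 0x42005 (P1/RW0/US1/PS0)
  → PROTECTION_VIOLATION  (3 entries read)
#3 VA=0x540800B89 (r,kernel):
  TLB hit vpn=0x540800 → PA=0x3CB89
#4 VA=0x500000354 (w,user):
  lvl0: tbl 0x37, slot 20 ⇒ 0x44087 (P1/RW1/US1/PS1)
  ⇒ phys 0x44354 (huge @L0)  [1 reads]
#5 VA=0x701616A9F (w,kernel):
  lvl0: tbl 0x37, slot 28 ⇒ 0x46007 (P1/RW1/US1/PS0)
  lvl1: tbl 0x46, slot 11 ⇒ 0x4A007 (P1/RW1/US1/PS0)
  lvl2: tbl 0x4A, slot 22 ⇒ 0x4B007 (P1/RW1/US1/PS0)
  ⇒ phys 0x4BA9F  [3 reads]
#6 VA=0x5C0410709 (w,kernel):
  lvl0: tbl 0x37, slot 23 ⇒ 0x4C007 (P1/RW1/US1/PS0)
  lvl1: tbl 0x4C, slot 2 ⇒ 0x4E007 (P1/RW1/US1/PS0)
  lvl2: tbl 0x4E, slot 16 ⇒ 0x50007 (P1/RW1/US1/PS0)
  ⇒ phys 0x50709  [3 reads]

Access #3 fault: NONE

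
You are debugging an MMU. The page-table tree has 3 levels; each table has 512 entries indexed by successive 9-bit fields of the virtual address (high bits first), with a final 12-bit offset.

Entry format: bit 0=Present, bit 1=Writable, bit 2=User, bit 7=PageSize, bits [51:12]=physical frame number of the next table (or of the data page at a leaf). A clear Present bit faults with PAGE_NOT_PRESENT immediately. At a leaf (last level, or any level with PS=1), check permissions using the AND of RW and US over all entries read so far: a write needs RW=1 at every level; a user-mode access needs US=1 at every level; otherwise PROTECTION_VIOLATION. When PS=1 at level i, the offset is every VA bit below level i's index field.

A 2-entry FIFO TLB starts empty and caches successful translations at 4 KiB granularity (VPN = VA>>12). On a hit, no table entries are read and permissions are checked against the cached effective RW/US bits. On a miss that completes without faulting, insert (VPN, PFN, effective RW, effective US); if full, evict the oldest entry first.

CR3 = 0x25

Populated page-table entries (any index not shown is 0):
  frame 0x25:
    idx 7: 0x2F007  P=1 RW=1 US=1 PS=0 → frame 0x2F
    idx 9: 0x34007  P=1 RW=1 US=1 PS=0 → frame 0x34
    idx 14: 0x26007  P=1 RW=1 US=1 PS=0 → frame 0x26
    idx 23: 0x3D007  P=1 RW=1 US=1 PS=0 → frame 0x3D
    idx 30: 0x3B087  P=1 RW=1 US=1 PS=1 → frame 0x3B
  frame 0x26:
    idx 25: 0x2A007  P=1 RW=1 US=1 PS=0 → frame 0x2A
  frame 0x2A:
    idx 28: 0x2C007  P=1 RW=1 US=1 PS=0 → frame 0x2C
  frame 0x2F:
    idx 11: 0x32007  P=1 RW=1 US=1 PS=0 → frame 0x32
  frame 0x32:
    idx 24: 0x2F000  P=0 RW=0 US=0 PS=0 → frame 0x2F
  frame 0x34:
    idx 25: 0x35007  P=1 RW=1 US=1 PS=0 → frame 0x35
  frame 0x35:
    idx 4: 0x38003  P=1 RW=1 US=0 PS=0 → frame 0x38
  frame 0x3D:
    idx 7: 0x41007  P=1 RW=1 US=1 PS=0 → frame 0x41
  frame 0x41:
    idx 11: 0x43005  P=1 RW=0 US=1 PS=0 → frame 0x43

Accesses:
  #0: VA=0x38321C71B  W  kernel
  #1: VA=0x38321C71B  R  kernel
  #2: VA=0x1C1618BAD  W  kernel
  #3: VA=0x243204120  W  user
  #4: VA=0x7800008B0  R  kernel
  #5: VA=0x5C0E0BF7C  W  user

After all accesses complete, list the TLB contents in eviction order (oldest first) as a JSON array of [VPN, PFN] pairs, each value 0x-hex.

Trace:
#0 VA=0x38321C71B (w,kernel):
  L0 @0x25[14] → 0x26007  P=1,RW=1,US=1,PS=0
  L1 @0x26[25] → 0x2A007  P=1,RW=1,US=1,PS=0
  L2 @0x2A[28] → 0x2C007  P=1,RW=1,US=1,PS=0
  ✓ 0x2C71B  — 3 lookups
#1 VA=0x38321C71B (r,kernel):
  TLB hit vpn=0x38321C → PA=0x2C71B
#2 VA=0x1C1618BAD (w,kernel):
  L0 @0x25[7] → 0x2F007  P=1,RW=1,US=1,PS=0
  L1 @0x2F[11] → 0x32007  P=1,RW=1,US=1,PS=0
  L2 @0x32[24] → 0x2F000  P=0,RW=0,US=0,PS=0
  ⇒ fault: PAGE_NOT_PRESENT  — 3 lookups
#3 VA=0x243204120 (w,user):
  L0 @0x25[9] → 0x34007  P=1,RW=1,US=1,PS=0
  L1 @0x34[25] → 0x35007  P=1,RW=1,US=1,PS=0
  L2 @0x35[4] → 0x38003  P=1,RW=1,US=0,PS=0
  ⇒ fault: PROTECTION_VIOLATION  — 3 lookups
#4 VA=0x7800008B0 (r,kernel):
  L0 @0x25[30] → 0x3B087  P=1,RW=1,US=1,PS=1
  ✓ 0x3B8B0 (huge @L0)  — 1 lookups
#5 VA=0x5C0E0BF7C (w,user):
  L0 @0x25[23] → 0x3D007  P=1,RW=1,US=1,PS=0
  L1 @0x3D[7] → 0x41007  P=1,RW=1,US=1,PS=0
  L2 @0x41[11] → 0x43005  P=1,RW=0,US=1,PS=0
  ⇒ fault: PROTECTION_VIOLATION  — 3 lookups

TLB: [["0x38321C", "0x2C"], ["0x780000", "0x3B"]]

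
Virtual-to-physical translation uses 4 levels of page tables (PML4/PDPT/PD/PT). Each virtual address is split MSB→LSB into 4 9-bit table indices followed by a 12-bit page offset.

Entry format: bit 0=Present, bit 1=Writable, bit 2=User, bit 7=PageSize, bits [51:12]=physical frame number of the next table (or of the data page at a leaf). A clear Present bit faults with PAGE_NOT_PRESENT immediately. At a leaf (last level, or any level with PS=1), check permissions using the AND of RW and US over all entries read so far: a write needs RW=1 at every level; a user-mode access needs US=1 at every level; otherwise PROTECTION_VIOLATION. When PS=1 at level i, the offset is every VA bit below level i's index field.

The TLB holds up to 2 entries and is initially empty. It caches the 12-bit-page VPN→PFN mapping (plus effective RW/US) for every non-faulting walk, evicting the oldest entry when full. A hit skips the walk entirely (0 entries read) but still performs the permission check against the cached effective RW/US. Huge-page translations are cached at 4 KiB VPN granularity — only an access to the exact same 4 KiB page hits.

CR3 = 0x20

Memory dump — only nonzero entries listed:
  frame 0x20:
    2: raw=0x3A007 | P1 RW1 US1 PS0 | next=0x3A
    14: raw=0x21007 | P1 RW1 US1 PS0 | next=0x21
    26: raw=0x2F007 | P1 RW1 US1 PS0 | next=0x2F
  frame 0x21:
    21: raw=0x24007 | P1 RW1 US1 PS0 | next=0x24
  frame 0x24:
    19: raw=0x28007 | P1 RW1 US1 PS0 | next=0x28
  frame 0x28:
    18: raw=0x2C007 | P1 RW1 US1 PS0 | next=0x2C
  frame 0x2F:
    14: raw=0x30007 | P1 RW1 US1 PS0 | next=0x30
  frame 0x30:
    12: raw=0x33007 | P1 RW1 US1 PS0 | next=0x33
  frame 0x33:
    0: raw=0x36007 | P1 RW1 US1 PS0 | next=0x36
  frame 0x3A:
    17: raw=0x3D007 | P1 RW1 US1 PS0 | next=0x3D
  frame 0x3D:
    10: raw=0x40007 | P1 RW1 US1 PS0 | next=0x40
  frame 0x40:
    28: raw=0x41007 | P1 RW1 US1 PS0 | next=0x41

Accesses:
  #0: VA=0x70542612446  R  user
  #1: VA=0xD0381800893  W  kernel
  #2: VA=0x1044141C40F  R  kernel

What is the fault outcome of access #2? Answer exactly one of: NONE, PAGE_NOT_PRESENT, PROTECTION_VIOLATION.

Walk each access:
#0 VA=0x70542612446 (r,user):
  L0 @0x20[14] → 0x21007  P=1,RW=1,US=1,PS=0
  L1 @0x21[21] → 0x24007  P=1,RW=1,US=1,PS=0
  L2 @0x24[19] → 0x28007  P=1,RW=1,US=1,PS=0
  L3 @0x28[18] → 0x2C007  P=1,RW=1,US=1,PS=0
  ⇒ phys 0x2C446  [4 reads]
#1 VA=0xD0381800893 (w,kernel):
  L0 @0x20[26] → 0x2F007  P=1,RW=1,US=1,PS=0
  L1 @0x2F[14] → 0x30007  P=1,RW=1,US=1,PS=0
  L2 @0x30[12] → 0x33007  P=1,RW=1,US=1,PS=0
  L3 @0x33[0] → 0x36007  P=1,RW=1,US=1,PS=0
  ⇒ phys 0x36893  [4 reads]
#2 VA=0x1044141C40F (r,kernel):
  L0 @0x20[2] → 0x3A007  P=1,RW=1,US=1,PS=0
  L1 @0x3A[17] → 0x3D007  P=1,RW=1,US=1,PS=0
  L2 @0x3D[10] → 0x40007  P=1,RW=1,US=1,PS=0
  L3 @0x40[28] → 0x41007  P=1,RW=1,US=1,PS=0
  ⇒ phys 0x4140F  [4 reads]

Access #2 fault: NONE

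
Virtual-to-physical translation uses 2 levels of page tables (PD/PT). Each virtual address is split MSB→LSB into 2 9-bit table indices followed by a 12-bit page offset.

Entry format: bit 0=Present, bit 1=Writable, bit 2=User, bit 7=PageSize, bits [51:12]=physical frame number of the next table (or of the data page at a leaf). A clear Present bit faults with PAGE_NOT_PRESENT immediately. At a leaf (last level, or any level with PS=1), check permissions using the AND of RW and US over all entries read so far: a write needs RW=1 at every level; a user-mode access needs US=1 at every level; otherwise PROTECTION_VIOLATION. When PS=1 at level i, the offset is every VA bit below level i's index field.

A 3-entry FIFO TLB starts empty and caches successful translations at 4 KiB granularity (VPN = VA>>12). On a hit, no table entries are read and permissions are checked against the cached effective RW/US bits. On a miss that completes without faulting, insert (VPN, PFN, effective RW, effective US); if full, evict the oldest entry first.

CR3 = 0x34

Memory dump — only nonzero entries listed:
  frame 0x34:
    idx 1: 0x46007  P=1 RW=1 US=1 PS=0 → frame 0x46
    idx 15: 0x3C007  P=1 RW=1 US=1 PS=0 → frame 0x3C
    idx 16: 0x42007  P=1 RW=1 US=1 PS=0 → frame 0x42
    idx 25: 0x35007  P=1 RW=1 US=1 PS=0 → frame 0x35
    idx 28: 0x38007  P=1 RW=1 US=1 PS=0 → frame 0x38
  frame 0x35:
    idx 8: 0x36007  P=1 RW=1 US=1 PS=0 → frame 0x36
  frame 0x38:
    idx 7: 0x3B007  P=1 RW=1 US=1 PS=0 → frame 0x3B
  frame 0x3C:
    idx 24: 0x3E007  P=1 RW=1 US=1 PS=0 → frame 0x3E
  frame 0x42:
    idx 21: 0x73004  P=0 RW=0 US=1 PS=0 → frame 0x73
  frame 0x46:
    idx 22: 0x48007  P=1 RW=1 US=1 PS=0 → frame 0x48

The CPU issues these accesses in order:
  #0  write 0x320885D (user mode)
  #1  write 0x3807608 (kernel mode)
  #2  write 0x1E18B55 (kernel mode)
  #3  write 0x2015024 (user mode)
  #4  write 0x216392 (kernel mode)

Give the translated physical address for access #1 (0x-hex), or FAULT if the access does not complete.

Walk each access:
#0 VA=0x320885D (w,user):
  L0: frame=0x34 idx=25 entry=0x35007 [P=1 RW=1 US=1 PS=0]
  L1: frame=0x35 idx=8 entry=0x36007 [P=1 RW=1 US=1 PS=0]
  → PA=0x3685D  (2 entries read)
#1 VA=0x3807608 (w,kernel):
  L0: frame=0x34 idx=28 entry=0x38007 [P=1 RW=1 US=1 PS=0]
  L1: frame=0x38 idx=7 entry=0x3B007 [P=1 RW=1 US=1 PS=0]
  → PA=0x3B608  (2 entries read)
#2 VA=0x1E18B55 (w,kernel):
  L0: frame=0x34 idx=15 entry=0x3C007 [P=1 RW=1 US=1 PS=0]
  L1: frame=0x3C idx=24 entry=0x3E007 [P=1 RW=1 US=1 PS=0]
  → PA=0x3EB55  (2 entries read)
#3 VA=0x2015024 (w,user):
  L0: frame=0x34 idx=16 entry=0x42007 [P=1 RW=1 US=1 PS=0]
  L1: frame=0x42 idx=21 entry=0x73004 [P=0 RW=0 US=1 PS=0]
  ✗ PAGE_NOT_PRESENT  [2 reads]
#4 VA=0x216392 (w,kernel):
  L0: frame=0x34 idx=1 entry=0x46007 [P=1 RW=1 US=1 PS=0]
  L1: frame=0x46 idx=22 entry=0x48007 [P=1 RW=1 US=1 PS=0]
  → PA=0x48392  (2 entries read)

Access #1 PA: 0x3B608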